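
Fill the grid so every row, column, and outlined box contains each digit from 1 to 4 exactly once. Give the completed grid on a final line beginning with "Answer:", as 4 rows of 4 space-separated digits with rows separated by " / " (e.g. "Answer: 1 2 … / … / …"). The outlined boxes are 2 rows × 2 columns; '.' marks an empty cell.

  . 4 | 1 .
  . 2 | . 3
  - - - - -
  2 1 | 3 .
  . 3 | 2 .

Step 1. [r3c4∈{4}] nothing but 4 survives at r3c4, so r3c4=4.
Step 2. [r4c4∈{1}] r4c4 is down to just 1 ⇒ r4c4=1.
Step 3. [r4c1∈{4}] r4c1's peers cover all but 4, so r4c1=4.
Step 4. [r2c3∈{4}] nothing but 4 survives at r2c3, so r2c3=4.
Step 5. [r1c4∈{2}] r1c4 has the single candidate 2, so r1c4=2.
Step 6. [r2c1∈{1}] nothing but 1 survives at r2c1. So r2c1=1.
Step 7. [r1c1∈{3}] r1c1 is down to just 3. So r1c1=3.

Answer: 3 4 1 2 / 1 2 4 3 / 2 1 3 4 / 4 3 2 1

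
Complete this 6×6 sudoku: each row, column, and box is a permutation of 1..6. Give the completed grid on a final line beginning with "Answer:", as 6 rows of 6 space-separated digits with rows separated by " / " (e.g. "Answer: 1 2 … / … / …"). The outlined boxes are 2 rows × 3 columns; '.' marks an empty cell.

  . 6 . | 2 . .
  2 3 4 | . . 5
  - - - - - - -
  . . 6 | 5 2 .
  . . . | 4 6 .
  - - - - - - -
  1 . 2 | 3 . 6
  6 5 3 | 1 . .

Step 1. [r1c3∈{1,5}] r1c3 is the only open cell in box 1 admitting 1 ⇒ r1c3=1.
Step 2. [r6c5∈{4}] r6c5 has the single candidate 4 ⇒ r6c5=4.
Step 3. [r3c1∈{3,4}] in col 1, 4 fits only at r3c1 ⇒ r3c1=4.
Step 4. [r3c6∈{1,3}] r3c6 is the only open cell in row 3 admitting 3. So r3c6=3.
Step 5. [r1c1∈{5}] nothing but 5 survives at r1c1. So r1c1=5.
Step 6. [r3c2∈{1}] r3c2's peers cover all but 1. So r3c2=1.
Step 7. [r2c4∈{6}] r2c4's peers cover all but 6, so r2c4=6.
Step 8. [r4c3∈{5}] nothing but 5 survives at r4c3. So r4c3=5.
Step 9. [r1c5∈{3}] r1c5 is down to just 3, so r1c5=3.
Step 10. [r5c5∈{5}] r5c5 has the single candidate 5. So r5c5=5.
Step 11. [r5c2∈{4}] r5c2 is down to just 4 ⇒ r5c2=4.
Step 12. [r4c1∈{3}] only 3 remains possible at r4c1. So r4c1=3.
Step 13. [r1c6∈{4}] only 4 remains possible at r1c6, so r1c6=4.
Step 14. [r6c6∈{2}] r6c6 is down to just 2, so r6c6=2.
Step 15. [r4c2∈{2}] r4c2 has the single candidate 2. So r4c2=2.
Step 16. [r2c5∈{1}] nothing but 1 survives at r2c5. So r2c5=1.
Step 17. [r4c6∈{1}] r4c6's peers cover all but 1 ⇒ r4c6=1.

Answer: 5 6 1 2 3 4 / 2 3 4 6 1 5 / 4 1 6 5 2 3 / 3 2 5 4 6 1 / 1 4 2 3 5 6 / 6 5 3 1 4 2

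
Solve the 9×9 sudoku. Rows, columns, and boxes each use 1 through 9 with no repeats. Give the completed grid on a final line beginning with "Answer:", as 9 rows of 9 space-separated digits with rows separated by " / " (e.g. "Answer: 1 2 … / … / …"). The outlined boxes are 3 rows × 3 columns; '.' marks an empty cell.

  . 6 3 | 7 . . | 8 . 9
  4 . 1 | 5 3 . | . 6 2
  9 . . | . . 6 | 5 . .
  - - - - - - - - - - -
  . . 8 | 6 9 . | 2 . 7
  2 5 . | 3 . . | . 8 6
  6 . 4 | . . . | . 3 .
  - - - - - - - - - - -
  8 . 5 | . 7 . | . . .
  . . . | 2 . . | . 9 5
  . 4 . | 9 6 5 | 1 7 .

Step 1. [r6c9∈{1}] r6c9 has the single candidate 1 ⇒ r6c9=1.
Step 2. [r9c1∈{3}] r9c1 has the single candidate 3. So r9c1=3.
Step 3. [r8c1∈{1,7}] in col 1, 7 fits only at r8c1. So r8c1=7.
Step 4. [r8c2∈{1}] only 1 remains possible at r8c2 ⇒ r8c2=1.
Step 5. [r7c7∈{3,4,6}] row 7 places 6 nowhere but r7c7, so r7c7=6.
Step 6. [r6c4∈{8}] r6c4 is down to just 8, so r6c4=8.
Step 7. [r5c3∈{7,9}] across col 3, 9 lands solely at r5c3 ⇒ r5c3=9.
Step 8. [r5c7∈{4}] r5c7 is down to just 4. So r5c7=4.
Step 9. [r5c5∈{1}] r5c5 is down to just 1, so r5c5=1.
Step 10. [r6c2∈{7}] r6c2 is down to just 7. So r6c2=7.
Step 11. [r4c6∈{4}] nothing but 4 survives at r4c6. So r4c6=4.
Step 12. [r8c5∈{4,8}] in row 8, 4 fits only at r8c5 ⇒ r8c5=4.
Step 13. [r1c8∈{1,4}] in row 1, 4 fits only at r1c8. So r1c8=4.
Step 14. [r1c5∈{2}] only 2 remains possible at r1c5 ⇒ r1c5=2.
Step 15. [r9c3∈{2}] nothing but 2 survives at r9c3. So r9c3=2.
Step 16. [r7c4∈{1}] r7c4 has the single candidate 1. So r7c4=1.
Step 17. [r3c5∈{8}] r3c5 has the single candidate 8. So r3c5=8.
Step 18. [r8c7∈{3}] r8c7 is down to just 3. So r8c7=3.
Step 19. [r4c8∈{5}] only 5 remains possible at r4c8 ⇒ r4c8=5.
Step 20. [r7c9∈{4}] r7c9 is down to just 4 ⇒ r7c9=4.
Step 21. [r1c6∈{1}] r1c6's peers cover all but 1, so r1c6=1.
Step 22. [r1c1∈{5}] r1c1's peers cover all but 5, so r1c1=5.
Step 23. [r8c3∈{6}] r8c3's peers cover all but 6. So r8c3=6.
Step 24. [r6c7∈{9}] r6c7's peers cover all but 9 ⇒ r6c7=9.
Step 25. [r3c8∈{1}] nothing but 1 survives at r3c8 ⇒ r3c8=1.
Step 26. [r7c6∈{3}] nothing but 3 survives at r7c6 ⇒ r7c6=3.
Step 27. [r6c5∈{5}] r6c5 is down to just 5. So r6c5=5.
Step 28. [r2c6∈{9}] r2c6 has the single candidate 9, so r2c6=9.
Step 29. [r3c3∈{7}] only 7 remains possible at r3c3 ⇒ r3c3=7.
Step 30. [r3c4∈{4}] nothing but 4 survives at r3c4, so r3c4=4.
Step 31. [r8c6∈{8}] r8c6's peers cover all but 8. So r8c6=8.
Step 32. [r4c1∈{1}] r4c1's peers cover all but 1, so r4c1=1.
Step 33. [r9c9∈{8}] r9c9 has the single candidate 8. So r9c9=8.
Step 34. [r2c7∈{7}] nothing but 7 survives at r2c7, so r2c7=7.
Step 35. [r6c6∈{2}] only 2 remains possible at r6c6, so r6c6=2.
Step 36. [r3c9∈{3}] r3c9's peers cover all but 3 ⇒ r3c9=3.
Step 37. [r4c2∈{3}] only 3 remains possible at r4c2. So r4c2=3.
Step 38. [r3c2∈{2}] r3c2's peers cover all but 2. So r3c2=2.
Step 39. [r7c2∈{9}] nothing but 9 survives at r7c2, so r7c2=9.
Step 40. [r5c6∈{7}] only 7 remains possible at r5c6. So r5c6=7.
Step 41. [r7c8∈{2}] r7c8 has the single candidate 2. So r7c8=2.
Step 42. [r2c2∈{8}] r2c2's peers cover all but 8. So r2c2=8.

Answer: 5 6 3 7 2 1 8 4 9 / 4 8 1 5 3 9 7 6 2 / 9 2 7 4 8 6 5 1 3 / 1 3 8 6 9 4 2 5 7 / 2 5 9 3 1 7 4 8 6 / 6 7 4 8 5 2 9 3 1 / 8 9 5 1 7 3 6 2 4 / 7 1 6 2 4 8 3 9 5 / 3 4 2 9 6 5 1 7 8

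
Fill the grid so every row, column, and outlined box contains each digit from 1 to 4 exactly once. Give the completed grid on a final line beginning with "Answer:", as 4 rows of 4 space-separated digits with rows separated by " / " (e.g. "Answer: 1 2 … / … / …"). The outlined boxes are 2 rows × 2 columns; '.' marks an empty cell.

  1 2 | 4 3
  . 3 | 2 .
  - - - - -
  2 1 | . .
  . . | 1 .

Step 1. [r4c2∈{4}] only 4 remains possible at r4c2 ⇒ r4c2=4.
Step 2. [r3c3∈{3}] r3c3 has the single candidate 3. So r3c3=3.
Step 3. [r4c4∈{2}] only 2 remains possible at r4c4 ⇒ r4c4=2.
Step 4. [r3c4∈{4}] r3c4 is down to just 4, so r3c4=4.
Step 5. [r4c1∈{3}] r4c1 is down to just 3. So r4c1=3.
Step 6. [r2c1∈{4}] r2c1's peers cover all but 4 ⇒ r2c1=4.
Step 7. [r2c4∈{1}] r2c4 is down to just 1 ⇒ r2c4=1.

Answer: 1 2 4 3 / 4 3 2 1 / 2 1 3 4 / 3 4 1 2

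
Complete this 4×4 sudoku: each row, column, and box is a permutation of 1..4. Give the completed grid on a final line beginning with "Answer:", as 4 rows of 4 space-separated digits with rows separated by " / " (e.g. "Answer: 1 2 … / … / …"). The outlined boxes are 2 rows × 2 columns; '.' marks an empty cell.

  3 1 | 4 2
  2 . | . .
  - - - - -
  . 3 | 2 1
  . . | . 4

Step 1. [r4c3∈{3}] nothing but 3 survives at r4c3. So r4c3=3.
Step 2. [r3c1∈{4}] r3c1 is down to just 4 ⇒ r3c1=4.
Step 3. [r2c4∈{3}] r2c4 has the single candidate 3 ⇒ r2c4=3.
Step 4. [r2c2∈{4}] r2c2 is down to just 4, so r2c2=4.
Step 5. [r2c3∈{1}] nothing but 1 survives at r2c3 ⇒ r2c3=1.
Step 6. [r4c2∈{2}] only 2 remains possible at r4c2 ⇒ r4c2=2.
Step 7. [r4c1∈{1}] r4c1's peers cover all but 1. So r4c1=1.

Answer: 3 1 4 2 / 2 4 1 3 / 4 3 2 1 / 1 2 3 4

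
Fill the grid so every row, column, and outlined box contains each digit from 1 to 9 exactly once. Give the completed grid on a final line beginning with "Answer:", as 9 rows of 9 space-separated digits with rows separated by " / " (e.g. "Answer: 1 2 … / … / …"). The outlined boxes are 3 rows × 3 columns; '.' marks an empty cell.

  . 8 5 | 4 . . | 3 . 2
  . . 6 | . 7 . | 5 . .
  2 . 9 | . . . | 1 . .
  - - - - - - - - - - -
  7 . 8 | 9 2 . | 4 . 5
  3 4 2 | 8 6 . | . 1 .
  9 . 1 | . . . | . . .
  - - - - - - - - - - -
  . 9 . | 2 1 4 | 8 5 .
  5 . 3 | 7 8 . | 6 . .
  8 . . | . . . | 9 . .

Step 1. [r5c6∈{5,7}] across row 5, 5 lands solely at r5c6. So r5c6=5.
Step 2. [r6c4∈{3}] only 3 remains possible at r6c4. So r6c4=3.
Step 3. [r1c8∈{6,7,9}] r1c8 is the only open cell in row 1 admitting 7, so r1c8=7.
Step 4. [r1c6∈{1,6,9}] 6 has one home in row 1: r1c6 ⇒ r1c6=6.
Step 5. [r9c6∈{3}] nothing but 3 survives at r9c6 ⇒ r9c6=3.
Step 6. [r2c8∈{4,8,9}] across col 8, 9 lands solely at r2c8, so r2c8=9.
Step 7. [r4c2∈{6}] only 6 remains possible at r4c2, so r4c2=6.
Step 8. [r5c7∈{7}] r5c7's peers cover all but 7. So r5c7=7.
Step 9. [r3c6∈{8}] r3c6's peers cover all but 8 ⇒ r3c6=8.
Step 10. [r6c8∈{2,6,8}] 8 has one home in col 8: r6c8 ⇒ r6c8=8.
Step 11. [r9c3∈{4,7}] r9c3 is the only open cell in col 3 admitting 4 ⇒ r9c3=4.
Step 12. [r2c4∈{1}] only 1 remains possible at r2c4. So r2c4=1.
Step 13. [r7c3∈{7}] r7c3 has the single candidate 7 ⇒ r7c3=7.
Step 14. [r3c4∈{5}] nothing but 5 survives at r3c4 ⇒ r3c4=5.
Step 15. [r9c8∈{2}] r9c8 is down to just 2, so r9c8=2.
Step 16. [r8c8∈{4}] r8c8 has the single candidate 4. So r8c8=4.
Step 17. [r3c9∈{4,6}] row 3 places 4 nowhere but r3c9 ⇒ r3c9=4.
Step 18. [r9c2∈{1}] r9c2 is down to just 1, so r9c2=1.
Step 19. [r3c5∈{3}] only 3 remains possible at r3c5. So r3c5=3.
Step 20. [r4c6∈{1}] only 1 remains possible at r4c6. So r4c6=1.
Step 21. [r8c2∈{2}] r8c2's peers cover all but 2 ⇒ r8c2=2.
Step 22. [r7c9∈{3}] nothing but 3 survives at r7c9. So r7c9=3.
Step 23. [r8c6∈{9}] nothing but 9 survives at r8c6. So r8c6=9.
Step 24. [r6c5∈{4}] r6c5's peers cover all but 4. So r6c5=4.
Step 25. [r2c9∈{8}] only 8 remains possible at r2c9, so r2c9=8.
Step 26. [r3c8∈{6}] r3c8's peers cover all but 6, so r3c8=6.
Step 27. [r2c6∈{2}] r2c6 has the single candidate 2 ⇒ r2c6=2.
Step 28. [r5c9∈{9}] r5c9 has the single candidate 9, so r5c9=9.
Step 29. [r9c4∈{6}] nothing but 6 survives at r9c4. So r9c4=6.
Step 30. [r1c5∈{9}] r1c5's peers cover all but 9 ⇒ r1c5=9.
Step 31. [r4c8∈{3}] r4c8 has the single candidate 3 ⇒ r4c8=3.
Step 32. [r2c1∈{4}] r2c1 has the single candidate 4. So r2c1=4.
Step 33. [r2c2∈{3}] r2c2 has the single candidate 3. So r2c2=3.
Step 34. [r1c1∈{1}] only 1 remains possible at r1c1 ⇒ r1c1=1.
Step 35. [r6c6∈{7}] nothing but 7 survives at r6c6 ⇒ r6c6=7.
Step 36. [r6c7∈{2}] nothing but 2 survives at r6c7, so r6c7=2.
Step 37. [r6c9∈{6}] only 6 remains possible at r6c9 ⇒ r6c9=6.
Step 38. [r8c9∈{1}] only 1 remains possible at r8c9 ⇒ r8c9=1.
Step 39. [r6c2∈{5}] nothing but 5 survives at r6c2, so r6c2=5.
Step 40. [r9c5∈{5}] nothing but 5 survives at r9c5 ⇒ r9c5=5.
Step 41. [r3c2∈{7}] only 7 remains possible at r3c2, so r3c2=7.
Step 42. [r7c1∈{6}] r7c1 is down to just 6 ⇒ r7c1=6.
Step 43. [r9c9∈{7}] r9c9 is down to just 7. So r9c9=7.

Answer: 1 8 5 4 9 6 3 7 2 / 4 3 6 1 7 2 5 9 8 / 2 7 9 5 3 8 1 6 4 / 7 6 8 9 2 1 4 3 5 / 3 4 2 8 6 5 7 1 9 / 9 5 1 3 4 7 2 8 6 / 6 9 7 2 1 4 8 5 3 / 5 2 3 7 8 9 6 4 1 / 8 1 4 6 5 3 9 2 7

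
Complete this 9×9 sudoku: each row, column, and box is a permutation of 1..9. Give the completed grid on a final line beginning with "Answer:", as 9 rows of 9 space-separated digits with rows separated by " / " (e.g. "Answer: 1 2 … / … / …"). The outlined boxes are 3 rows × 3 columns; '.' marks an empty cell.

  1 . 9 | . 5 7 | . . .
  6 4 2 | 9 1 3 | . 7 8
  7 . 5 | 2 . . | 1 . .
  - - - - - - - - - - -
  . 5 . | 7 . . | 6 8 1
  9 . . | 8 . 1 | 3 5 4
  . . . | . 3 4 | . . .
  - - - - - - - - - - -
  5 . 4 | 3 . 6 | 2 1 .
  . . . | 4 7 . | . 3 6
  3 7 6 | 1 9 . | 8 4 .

Step 1. [r1c2∈{3,8}] row 1 places 8 nowhere but r1c2 ⇒ r1c2=8.
Step 2. [r1c4∈{6}] r1c4 is down to just 6, so r1c4=6.
Step 3. [r6c2∈{1,2,6}] row 6 places 6 nowhere but r6c2. So r6c2=6.
Step 4. [r5c2∈{2}] nothing but 2 survives at r5c2. So r5c2=2.
Step 5. [r6c3∈{1,7,8}] 1 has one home in row 6: r6c3, so r6c3=1.
Step 6. [r9c6∈{2,5}] row 9 places 2 nowhere but r9c6 ⇒ r9c6=2.
Step 7. [r1c9∈{2,3}] across row 1, 3 lands solely at r1c9, so r1c9=3.
Step 8. [r3c9∈{9}] only 9 remains possible at r3c9. So r3c9=9.
Step 9. [r8c7∈{5,9}] box 9 places 9 nowhere but r8c7, so r8c7=9.
Step 10. [r6c9∈{2,7}] col 9 places 2 nowhere but r6c9. So r6c9=2.
Step 11. [r8c3∈{8}] nothing but 8 survives at r8c3. So r8c3=8.
Step 12. [r7c5∈{8}] r7c5 has the single candidate 8 ⇒ r7c5=8.
Step 13. [r6c4∈{5}] r6c4's peers cover all but 5 ⇒ r6c4=5.
Step 14. [r2c7∈{5}] only 5 remains possible at r2c7, so r2c7=5.
Step 15. [r8c6∈{5}] r8c6 is down to just 5. So r8c6=5.
Step 16. [r7c2∈{9}] only 9 remains possible at r7c2, so r7c2=9.
Step 17. [r8c1∈{2}] only 2 remains possible at r8c1 ⇒ r8c1=2.
Step 18. [r5c3∈{7}] r5c3's peers cover all but 7, so r5c3=7.
Step 19. [r5c5∈{6}] r5c5's peers cover all but 6 ⇒ r5c5=6.
Step 20. [r8c2∈{1}] r8c2 has the single candidate 1, so r8c2=1.
Step 21. [r6c7∈{7}] r6c7's peers cover all but 7. So r6c7=7.
Step 22. [r4c1∈{4}] only 4 remains possible at r4c1 ⇒ r4c1=4.
Step 23. [r9c9∈{5}] r9c9 is down to just 5, so r9c9=5.
Step 24. [r3c6∈{8}] only 8 remains possible at r3c6. So r3c6=8.
Step 25. [r1c8∈{2}] nothing but 2 survives at r1c8. So r1c8=2.
Step 26. [r4c3∈{3}] r4c3's peers cover all but 3, so r4c3=3.
Step 27. [r3c2∈{3}] r3c2 has the single candidate 3. So r3c2=3.
Step 28. [r4c5∈{2}] nothing but 2 survives at r4c5 ⇒ r4c5=2.
Step 29. [r3c8∈{6}] only 6 remains possible at r3c8, so r3c8=6.
Step 30. [r7c9∈{7}] only 7 remains possible at r7c9 ⇒ r7c9=7.
Step 31. [r4c6∈{9}] nothing but 9 survives at r4c6 ⇒ r4c6=9.
Step 32. [r6c8∈{9}] r6c8's peers cover all but 9 ⇒ r6c8=9.
Step 33. [r1c7∈{4}] r1c7's peers cover all but 4, so r1c7=4.
Step 34. [r6c1∈{8}] nothing but 8 survives at r6c1, so r6c1=8.
Step 35. [r3c5∈{4}] nothing but 4 survives at r3c5. So r3c5=4.

Answer: 1 8 9 6 5 7 4 2 3 / 6 4 2 9 1 3 5 7 8 / 7 3 5 2 4 8 1 6 9 / 4 5 3 7 2 9 6 8 1 / 9 2 7 8 6 1 3 5 4 / 8 6 1 5 3 4 7 9 2 / 5 9 4 3 8 6 2 1 7 / 2 1 8 4 7 5 9 3 6 / 3 7 6 1 9 2 8 4 5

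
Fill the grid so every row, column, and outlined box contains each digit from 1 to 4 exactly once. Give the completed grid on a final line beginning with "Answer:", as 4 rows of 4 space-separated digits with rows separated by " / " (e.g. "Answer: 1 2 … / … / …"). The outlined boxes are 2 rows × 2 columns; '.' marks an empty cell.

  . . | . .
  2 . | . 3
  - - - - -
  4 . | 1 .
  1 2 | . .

Step 1. [r2c3∈{4}] r2c3's peers cover all but 4. So r2c3=4.
Step 2. [r1c2∈{1,3,4}] across row 1, 4 lands solely at r1c2, so r1c2=4.
Step 3. [r1c3∈{2}] only 2 remains possible at r1c3 ⇒ r1c3=2.
Step 4. [r1c4∈{1}] r1c4 has the single candidate 1, so r1c4=1.
Step 5. [r4c4∈{4}] only 4 remains possible at r4c4 ⇒ r4c4=4.
Step 6. [r3c4∈{2}] only 2 remains possible at r3c4 ⇒ r3c4=2.
Step 7. [r1c1∈{3}] only 3 remains possible at r1c1, so r1c1=3.
Step 8. [r3c2∈{3}] r3c2's peers cover all but 3, so r3c2=3.
Step 9. [r2c2∈{1}] r2c2 has the single candidate 1, so r2c2=1.
Step 10. [r4c3∈{3}] r4c3 is down to just 3, so r4c3=3.

Answer: 3 4 2 1 / 2 1 4 3 / 4 3 1 2 / 1 2 3 4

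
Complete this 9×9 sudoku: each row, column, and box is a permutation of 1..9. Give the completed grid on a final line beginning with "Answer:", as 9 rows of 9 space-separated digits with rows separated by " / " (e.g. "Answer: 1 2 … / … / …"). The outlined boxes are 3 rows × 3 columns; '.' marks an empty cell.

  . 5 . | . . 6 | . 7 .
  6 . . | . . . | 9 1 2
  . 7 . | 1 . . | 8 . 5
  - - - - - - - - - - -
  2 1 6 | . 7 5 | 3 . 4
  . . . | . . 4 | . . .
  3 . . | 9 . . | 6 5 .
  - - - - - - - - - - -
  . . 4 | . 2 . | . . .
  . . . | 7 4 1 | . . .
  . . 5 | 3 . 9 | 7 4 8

Step 1. [r4c4∈{8}] only 8 remains possible at r4c4, so r4c4=8.
Step 2. [r5c8∈{2,8,9}] r5c8 is the only open cell in col 8 admitting 8. So r5c8=8.
Step 3. [r8c8∈{2,3,6,9}] 2 has one home in col 8: r8c8. So r8c8=2.
Step 4. [r5c5∈{1,3,6}] 3 has one home in row 5: r5c5. So r5c5=3.
Step 5. [r1c3∈{1,2,3,8,9}] 1 has one home in col 3: r1c3 ⇒ r1c3=1.
Step 6. [r5c2∈{9}] r5c2's peers cover all but 9, so r5c2=9.
Step 7. [r7c1∈{1,7,8,9}] across row 7, 7 lands solely at r7c1. So r7c1=7.
Step 8. [r3c5∈{9}] nothing but 9 survives at r3c5 ⇒ r3c5=9.
Step 9. [r8c3∈{3,8,9}] 9 has one home in col 3: r8c3 ⇒ r8c3=9.
Step 10. [r7c9∈{1,3,6,9}] in col 9, 9 fits only at r7c9, so r7c9=9.
Step 11. [r8c9∈{3,6}] in col 9, 6 fits only at r8c9 ⇒ r8c9=6.
Step 12. [r8c2∈{3,8}] 3 has one home in row 8: r8c2 ⇒ r8c2=3.
Step 13. [r1c5∈{8}] r1c5 is down to just 8, so r1c5=8.
Step 14. [r7c4∈{5,6}] across box 8, 5 lands solely at r7c4 ⇒ r7c4=5.
Step 15. [r1c4∈{2,4}] in row 1, 2 fits only at r1c4, so r1c4=2.
Step 16. [r3c6∈{3}] only 3 remains possible at r3c6. So r3c6=3.
Step 17. [r5c3∈{7}] nothing but 7 survives at r5c3 ⇒ r5c3=7.
Step 18. [r6c3∈{8}] r6c3's peers cover all but 8 ⇒ r6c3=8.
Step 19. [r5c9∈{1}] nothing but 1 survives at r5c9. So r5c9=1.
Step 20. [r3c1∈{4}] r3c1 has the single candidate 4 ⇒ r3c1=4.
Step 21. [r7c2∈{6,8}] row 7 places 6 nowhere but r7c2, so r7c2=6.
Step 22. [r9c5∈{6}] r9c5 is down to just 6, so r9c5=6.
Step 23. [r8c1∈{8}] nothing but 8 survives at r8c1, so r8c1=8.
Step 24. [r2c5∈{5}] r2c5's peers cover all but 5 ⇒ r2c5=5.
Step 25. [r3c8∈{6}] only 6 remains possible at r3c8 ⇒ r3c8=6.
Step 26. [r5c1∈{5}] only 5 remains possible at r5c1, so r5c1=5.
Step 27. [r6c9∈{7}] nothing but 7 survives at r6c9 ⇒ r6c9=7.
Step 28. [r9c2∈{2}] r9c2 is down to just 2 ⇒ r9c2=2.
Step 29. [r7c7∈{1}] r7c7's peers cover all but 1 ⇒ r7c7=1.
Step 30. [r9c1∈{1}] r9c1 has the single candidate 1. So r9c1=1.
Step 31. [r2c4∈{4}] r2c4 is down to just 4 ⇒ r2c4=4.
Step 32. [r1c1∈{9}] r1c1 has the single candidate 9 ⇒ r1c1=9.
Step 33. [r4c8∈{9}] r4c8 is down to just 9 ⇒ r4c8=9.
Step 34. [r5c4∈{6}] nothing but 6 survives at r5c4. So r5c4=6.
Step 35. [r6c5∈{1}] only 1 remains possible at r6c5 ⇒ r6c5=1.
Step 36. [r7c8∈{3}] r7c8 is down to just 3. So r7c8=3.
Step 37. [r5c7∈{2}] r5c7's peers cover all but 2 ⇒ r5c7=2.
Step 38. [r2c3∈{3}] r2c3 has the single candidate 3. So r2c3=3.
Step 39. [r2c6∈{7}] nothing but 7 survives at r2c6 ⇒ r2c6=7.
Step 40. [r1c9∈{3}] nothing but 3 survives at r1c9, so r1c9=3.
Step 41. [r6c2∈{4}] r6c2 has the single candidate 4, so r6c2=4.
Step 42. [r3c3∈{2}] r3c3's peers cover all but 2 ⇒ r3c3=2.
Step 43. [r6c6∈{2}] r6c6 is down to just 2 ⇒ r6c6=2.
Step 44. [r1c7∈{4}] r1c7 has the single candidate 4 ⇒ r1c7=4.
Step 45. [r2c2∈{8}] r2c2 has the single candidate 8. So r2c2=8.
Step 46. [r7c6∈{8}] r7c6 has the single candidate 8 ⇒ r7c6=8.
Step 47. [r8c7∈{5}] nothing but 5 survives at r8c7 ⇒ r8c7=5.

Answer: 9 5 1 2 8 6 4 7 3 / 6 8 3 4 5 7 9 1 2 / 4 7 2 1 9 3 8 6 5 / 2 1 6 8 7 5 3 9 4 / 5 9 7 6 3 4 2 8 1 / 3 4 8 9 1 2 6 5 7 / 7 6 4 5 2 8 1 3 9 / 8 3 9 7 4 1 5 2 6 / 1 2 5 3 6 9 7 4 8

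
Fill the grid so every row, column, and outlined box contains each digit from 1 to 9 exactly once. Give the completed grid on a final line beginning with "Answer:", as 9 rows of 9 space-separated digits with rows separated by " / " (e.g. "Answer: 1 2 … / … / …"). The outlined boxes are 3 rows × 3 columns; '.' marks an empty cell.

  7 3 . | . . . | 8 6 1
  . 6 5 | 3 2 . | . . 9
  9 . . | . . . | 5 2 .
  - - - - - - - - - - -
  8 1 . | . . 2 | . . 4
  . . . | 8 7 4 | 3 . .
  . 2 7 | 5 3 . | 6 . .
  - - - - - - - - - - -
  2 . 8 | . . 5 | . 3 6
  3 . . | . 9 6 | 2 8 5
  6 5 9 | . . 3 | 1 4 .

Step 1. [r6c6∈{1,9}] across box 5, 1 lands solely at r6c6, so r6c6=1.
Step 2. [r4c4∈{6,9}] 9 has one home in box 5: r4c4 ⇒ r4c4=9.
Step 3. [r1c4∈{4}] nothing but 4 survives at r1c4, so r1c4=4.
Step 4. [r2c8∈{7}] r2c8 has the single candidate 7. So r2c8=7.
Step 5. [r3c4∈{1,6,7}] r3c4 is the only open cell in col 4 admitting 6. So r3c4=6.
Step 6. [r3c2∈{4,8}] r3c2 is the only open cell in col 2 admitting 8, so r3c2=8.
Step 7. [r8c3∈{1,4}] in box 7, 1 fits only at r8c3, so r8c3=1.
Step 8. [r8c4∈{7}] only 7 remains possible at r8c4. So r8c4=7.
Step 9. [r5c8∈{1,5,9}] row 5 places 1 nowhere but r5c8 ⇒ r5c8=1.
Step 10. [r7c2∈{4,7}] across col 2, 7 lands solely at r7c2 ⇒ r7c2=7.
Step 11. [r4c3∈{3,6}] in row 4, 3 fits only at r4c3 ⇒ r4c3=3.
Step 12. [r7c4∈{1}] only 1 remains possible at r7c4, so r7c4=1.
Step 13. [r6c1∈{4}] r6c1 is down to just 4. So r6c1=4.
Step 14. [r9c4∈{2}] only 2 remains possible at r9c4, so r9c4=2.
Step 15. [r4c7∈{7}] r4c7's peers cover all but 7, so r4c7=7.
Step 16. [r6c8∈{9}] only 9 remains possible at r6c8. So r6c8=9.
Step 17. [r3c6∈{7}] nothing but 7 survives at r3c6 ⇒ r3c6=7.
Step 18. [r1c6∈{9}] r1c6 has the single candidate 9, so r1c6=9.
Step 19. [r4c5∈{6}] r4c5's peers cover all but 6 ⇒ r4c5=6.
Step 20. [r3c5∈{1}] r3c5's peers cover all but 1 ⇒ r3c5=1.
Step 21. [r1c5∈{5}] r1c5's peers cover all but 5 ⇒ r1c5=5.
Step 22. [r7c7∈{9}] r7c7 has the single candidate 9 ⇒ r7c7=9.
Step 23. [r9c5∈{8}] r9c5 is down to just 8, so r9c5=8.
Step 24. [r5c9∈{2}] nothing but 2 survives at r5c9, so r5c9=2.
Step 25. [r3c3∈{4}] r3c3's peers cover all but 4, so r3c3=4.
Step 26. [r8c2∈{4}] only 4 remains possible at r8c2. So r8c2=4.
Step 27. [r5c2∈{9}] nothing but 9 survives at r5c2, so r5c2=9.
Step 28. [r2c6∈{8}] only 8 remains possible at r2c6, so r2c6=8.
Step 29. [r2c7∈{4}] only 4 remains possible at r2c7. So r2c7=4.
Step 30. [r5c3∈{6}] r5c3 is down to just 6 ⇒ r5c3=6.
Step 31. [r2c1∈{1}] nothing but 1 survives at r2c1, so r2c1=1.
Step 32. [r3c9∈{3}] r3c9's peers cover all but 3. So r3c9=3.
Step 33. [r5c1∈{5}] r5c1 is down to just 5 ⇒ r5c1=5.
Step 34. [r1c3∈{2}] r1c3 is down to just 2 ⇒ r1c3=2.
Step 35. [r6c9∈{8}] r6c9 has the single candidate 8, so r6c9=8.
Step 36. [r9c9∈{7}] r9c9's peers cover all but 7. So r9c9=7.
Step 37. [r4c8∈{5}] only 5 remains possible at r4c8. So r4c8=5.
Step 38. [r7c5∈{4}] r7c5's peers cover all but 4, so r7c5=4.

Answer: 7 3 2 4 5 9 8 6 1 / 1 6 5 3 2 8 4 7 9 / 9 8 4 6 1 7 5 2 3 / 8 1 3 9 6 2 7 5 4 / 5 9 6 8 7 4 3 1 2 / 4 2 7 5 3 1 6 9 8 / 2 7 8 1 4 5 9 3 6 / 3 4 1 7 9 6 2 8 5 / 6 5 9 2 8 3 1 4 7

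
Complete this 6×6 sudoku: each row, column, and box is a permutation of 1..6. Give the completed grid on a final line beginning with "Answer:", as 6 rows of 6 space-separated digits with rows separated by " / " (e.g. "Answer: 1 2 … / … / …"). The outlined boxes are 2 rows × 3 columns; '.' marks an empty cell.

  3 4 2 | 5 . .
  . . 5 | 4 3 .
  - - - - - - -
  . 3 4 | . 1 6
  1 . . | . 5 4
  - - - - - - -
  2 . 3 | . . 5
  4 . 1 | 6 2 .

Step 1. [r4c2∈{2,6}] 2 has one home in col 2: r4c2, so r4c2=2.
Step 2. [r2c2∈{1,6}] r2c2 is the only open cell in col 2 admitting 1, so r2c2=1.
Step 3. [r5c5∈{4}] r5c5 has the single candidate 4. So r5c5=4.
Step 4. [r3c1∈{5}] r3c1 is down to just 5 ⇒ r3c1=5.
Step 5. [r6c2∈{5}] r6c2 is down to just 5. So r6c2=5.
Step 6. [r5c2∈{6}] nothing but 6 survives at r5c2 ⇒ r5c2=6.
Step 7. [r1c6∈{1}] nothing but 1 survives at r1c6. So r1c6=1.
Step 8. [r4c4∈{3}] r4c4 has the single candidate 3, so r4c4=3.
Step 9. [r1c5∈{6}] r1c5 is down to just 6, so r1c5=6.
Step 10. [r3c4∈{2}] nothing but 2 survives at r3c4 ⇒ r3c4=2.
Step 11. [r2c6∈{2}] r2c6's peers cover all but 2, so r2c6=2.
Step 12. [r6c6∈{3}] r6c6's peers cover all but 3 ⇒ r6c6=3.
Step 13. [r4c3∈{6}] only 6 remains possible at r4c3. So r4c3=6.
Step 14. [r5c4∈{1}] r5c4's peers cover all but 1 ⇒ r5c4=1.
Step 15. [r2c1∈{6}] r2c1 has the single candidate 6. So r2c1=6.

Answer: 3 4 2 5 6 1 / 6 1 5 4 3 2 / 5 3 4 2 1 6 / 1 2 6 3 5 4 / 2 6 3 1 4 5 / 4 5 1 6 2 3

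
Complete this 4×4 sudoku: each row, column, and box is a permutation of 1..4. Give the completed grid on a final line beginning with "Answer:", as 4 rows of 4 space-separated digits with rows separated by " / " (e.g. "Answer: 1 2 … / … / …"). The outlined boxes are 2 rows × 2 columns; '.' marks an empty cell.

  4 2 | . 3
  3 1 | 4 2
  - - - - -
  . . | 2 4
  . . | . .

Step 1. [r4c4∈{1}] r4c4's peers cover all but 1 ⇒ r4c4=1.
Step 2. [r4c3∈{3}] r4c3 has the single candidate 3 ⇒ r4c3=3.
Step 3. [r3c1∈{1}] r3c1's peers cover all but 1. So r3c1=1.
Step 4. [r1c3∈{1}] nothing but 1 survives at r1c3, so r1c3=1.
Step 5. [r3c2∈{3}] r3c2's peers cover all but 3, so r3c2=3.
Step 6. [r4c1∈{2}] r4c1 is down to just 2, so r4c1=2.
Step 7. [r4c2∈{4}] nothing but 4 survives at r4c2. So r4c2=4.

Answer: 4 2 1 3 / 3 1 4 2 / 1 3 2 4 / 2 4 3 1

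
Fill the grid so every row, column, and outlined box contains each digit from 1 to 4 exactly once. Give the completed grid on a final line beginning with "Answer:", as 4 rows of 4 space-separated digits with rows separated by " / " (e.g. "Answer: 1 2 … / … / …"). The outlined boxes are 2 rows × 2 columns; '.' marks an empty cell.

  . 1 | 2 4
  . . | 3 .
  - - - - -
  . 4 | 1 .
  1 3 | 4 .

Step 1. [r3c1∈{2}] only 2 remains possible at r3c1 ⇒ r3c1=2.
Step 2. [r1c1∈{3}] r1c1 has the single candidate 3, so r1c1=3.
Step 3. [r2c1∈{4}] only 4 remains possible at r2c1, so r2c1=4.
Step 4. [r2c2∈{2}] r2c2 has the single candidate 2 ⇒ r2c2=2.
Step 5. [r3c4∈{3}] r3c4 has the single candidate 3 ⇒ r3c4=3.
Step 6. [r2c4∈{1}] r2c4 is down to just 1. So r2c4=1.
Step 7. [r4c4∈{2}] r4c4 has the single candidate 2, so r4c4=2.

Answer: 3 1 2 4 / 4 2 3 1 / 2 4 1 3 / 1 3 4 2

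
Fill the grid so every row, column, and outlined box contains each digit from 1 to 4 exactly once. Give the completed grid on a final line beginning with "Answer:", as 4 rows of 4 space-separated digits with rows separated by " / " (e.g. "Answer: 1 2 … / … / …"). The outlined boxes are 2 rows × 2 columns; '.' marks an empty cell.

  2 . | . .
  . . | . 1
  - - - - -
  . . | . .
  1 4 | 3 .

Step 1. [r1c3∈{4}] r1c3 is down to just 4. So r1c3=4.
Step 2. [r2c2∈{3}] nothing but 3 survives at r2c2, so r2c2=3.
Step 3. [r4c4∈{2}] nothing but 2 survives at r4c4 ⇒ r4c4=2.
Step 4. [r1c2∈{1}] nothing but 1 survives at r1c2 ⇒ r1c2=1.
Step 5. [r2c1∈{4}] r2c1's peers cover all but 4. So r2c1=4.
Step 6. [r3c4∈{4}] r3c4 is down to just 4 ⇒ r3c4=4.
Step 7. [r3c1∈{3}] r3c1 has the single candidate 3. So r3c1=3.
Step 8. [r2c3∈{2}] r2c3's peers cover all but 2, so r2c3=2.
Step 9. [r3c2∈{2}] r3c2 is down to just 2. So r3c2=2.
Step 10. [r1c4∈{3}] only 3 remains possible at r1c4 ⇒ r1c4=3.
Step 11. [r3c3∈{1}] r3c3 is down to just 1, so r3c3=1.

Answer: 2 1 4 3 / 4 3 2 1 / 3 2 1 4 / 1 4 3 2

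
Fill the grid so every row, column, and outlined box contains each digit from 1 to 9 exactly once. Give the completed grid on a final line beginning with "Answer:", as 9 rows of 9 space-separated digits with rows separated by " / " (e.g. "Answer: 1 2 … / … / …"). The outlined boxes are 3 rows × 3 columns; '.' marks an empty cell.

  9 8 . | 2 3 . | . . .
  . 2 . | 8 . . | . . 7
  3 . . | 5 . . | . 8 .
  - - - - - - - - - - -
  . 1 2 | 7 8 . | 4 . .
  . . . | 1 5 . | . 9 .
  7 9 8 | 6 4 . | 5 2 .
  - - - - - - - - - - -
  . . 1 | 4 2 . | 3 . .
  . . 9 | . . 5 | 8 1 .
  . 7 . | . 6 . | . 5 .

Step 1. [r9c6∈{1,3,8,9}] row 9 places 1 nowhere but r9c6, so r9c6=1.
Step 2. [r2c1∈{1,4,5,6}] col 1 places 1 nowhere but r2c1, so r2c1=1.
Step 3. [r9c4∈{3,9}] across col 4, 9 lands solely at r9c4, so r9c4=9.
Step 4. [r3c5∈{1,7,9}] across col 5, 1 lands solely at r3c5, so r3c5=1.
Step 5. [r1c9∈{1,4,5,6}] 5 has one home in col 9: r1c9 ⇒ r1c9=5.
Step 6. [r9c7∈{2}] r9c7 is down to just 2 ⇒ r9c7=2.
Step 7. [r9c9∈{4}] r9c9's peers cover all but 4 ⇒ r9c9=4.
Step 8. [r8c9∈{6}] r8c9 has the single candidate 6, so r8c9=6.
Step 9. [r4c9∈{3}] only 3 remains possible at r4c9. So r4c9=3.
Step 10. [r4c8∈{6}] r4c8 has the single candidate 6. So r4c8=6.
Step 11. [r1c8∈{4}] r1c8's peers cover all but 4. So r1c8=4.
Step 12. [r2c5∈{9}] r2c5's peers cover all but 9 ⇒ r2c5=9.
Step 13. [r2c7∈{6}] only 6 remains possible at r2c7, so r2c7=6.
Step 14. [r7c6∈{7,8}] col 6 places 8 nowhere but r7c6, so r7c6=8.
Step 15. [r9c3∈{3}] r9c3 is down to just 3, so r9c3=3.
Step 16. [r5c2∈{3,4,6}] r5c2 is the only open cell in col 2 admitting 3. So r5c2=3.
Step 17. [r7c2∈{5,6}] in col 2, 5 fits only at r7c2. So r7c2=5.
Step 18. [r3c2∈{4,6}] across col 2, 6 lands solely at r3c2. So r3c2=6.
Step 19. [r2c6∈{4}] r2c6 is down to just 4 ⇒ r2c6=4.
Step 20. [r3c3∈{4,7}] r3c3 is the only open cell in row 3 admitting 4 ⇒ r3c3=4.
Step 21. [r5c1∈{4,6}] row 5 places 4 nowhere but r5c1, so r5c1=4.
Step 22. [r1c3∈{7}] r1c3 has the single candidate 7, so r1c3=7.
Step 23. [r3c7∈{9}] r3c7's peers cover all but 9. So r3c7=9.
Step 24. [r8c5∈{7}] r8c5 has the single candidate 7 ⇒ r8c5=7.
Step 25. [r2c8∈{3}] nothing but 3 survives at r2c8 ⇒ r2c8=3.
Step 26. [r8c4∈{3}] only 3 remains possible at r8c4, so r8c4=3.
Step 27. [r5c7∈{7}] r5c7 is down to just 7. So r5c7=7.
Step 28. [r8c1∈{2}] r8c1 is down to just 2 ⇒ r8c1=2.
Step 29. [r7c9∈{9}] nothing but 9 survives at r7c9, so r7c9=9.
Step 30. [r5c9∈{8}] r5c9 has the single candidate 8. So r5c9=8.
Step 31. [r6c9∈{1}] r6c9's peers cover all but 1. So r6c9=1.
Step 32. [r5c6∈{2}] r5c6's peers cover all but 2, so r5c6=2.
Step 33. [r6c6∈{3}] only 3 remains possible at r6c6 ⇒ r6c6=3.
Step 34. [r9c1∈{8}] only 8 remains possible at r9c1, so r9c1=8.
Step 35. [r1c7∈{1}] r1c7 is down to just 1 ⇒ r1c7=1.
Step 36. [r3c6∈{7}] r3c6 has the single candidate 7, so r3c6=7.
Step 37. [r4c6∈{9}] nothing but 9 survives at r4c6 ⇒ r4c6=9.
Step 38. [r7c8∈{7}] r7c8's peers cover all but 7. So r7c8=7.
Step 39. [r3c9∈{2}] r3c9 has the single candidate 2. So r3c9=2.
Step 40. [r1c6∈{6}] r1c6 is down to just 6 ⇒ r1c6=6.
Step 41. [r4c1∈{5}] r4c1 is down to just 5 ⇒ r4c1=5.
Step 42. [r8c2∈{4}] nothing but 4 survives at r8c2. So r8c2=4.
Step 43. [r5c3∈{6}] r5c3 has the single candidate 6 ⇒ r5c3=6.
Step 44. [r2c3∈{5}] r2c3 is down to just 5, so r2c3=5.
Step 45. [r7c1∈{6}] only 6 remains possible at r7c1, so r7c1=6.

Answer: 9 8 7 2 3 6 1 4 5 / 1 2 5 8 9 4 6 3 7 / 3 6 4 5 1 7 9 8 2 / 5 1 2 7 8 9 4 6 3 / 4 3 6 1 5 2 7 9 8 / 7 9 8 6 4 3 5 2 1 / 6 5 1 4 2 8 3 7 9 / 2 4 9 3 7 5 8 1 6 / 8 7 3 9 6 1 2 5 4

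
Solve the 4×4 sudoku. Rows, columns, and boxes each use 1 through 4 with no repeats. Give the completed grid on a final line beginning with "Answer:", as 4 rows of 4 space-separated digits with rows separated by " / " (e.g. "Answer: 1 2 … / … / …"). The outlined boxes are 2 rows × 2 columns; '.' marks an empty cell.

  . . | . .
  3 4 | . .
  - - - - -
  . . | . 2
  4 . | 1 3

Step 1. [r1c1∈{1,2}] 2 has one home in col 1: r1c1, so r1c1=2.
Step 2. [r1c4∈{1,4}] col 4 places 4 nowhere but r1c4. So r1c4=4.
Step 3. [r1c2∈{1}] r1c2's peers cover all but 1. So r1c2=1.
Step 4. [r4c2∈{2}] nothing but 2 survives at r4c2 ⇒ r4c2=2.
Step 5. [r3c2∈{3}] r3c2 is down to just 3 ⇒ r3c2=3.
Step 6. [r2c3∈{2}] nothing but 2 survives at r2c3 ⇒ r2c3=2.
Step 7. [r3c1∈{1}] only 1 remains possible at r3c1, so r3c1=1.
Step 8. [r2c4∈{1}] only 1 remains possible at r2c4 ⇒ r2c4=1.
Step 9. [r1c3∈{3}] only 3 remains possible at r1c3, so r1c3=3.
Step 10. [r3c3∈{4}] only 4 remains possible at r3c3 ⇒ r3c3=4.

Answer: 2 1 3 4 / 3 4 2 1 / 1 3 4 2 / 4 2 1 3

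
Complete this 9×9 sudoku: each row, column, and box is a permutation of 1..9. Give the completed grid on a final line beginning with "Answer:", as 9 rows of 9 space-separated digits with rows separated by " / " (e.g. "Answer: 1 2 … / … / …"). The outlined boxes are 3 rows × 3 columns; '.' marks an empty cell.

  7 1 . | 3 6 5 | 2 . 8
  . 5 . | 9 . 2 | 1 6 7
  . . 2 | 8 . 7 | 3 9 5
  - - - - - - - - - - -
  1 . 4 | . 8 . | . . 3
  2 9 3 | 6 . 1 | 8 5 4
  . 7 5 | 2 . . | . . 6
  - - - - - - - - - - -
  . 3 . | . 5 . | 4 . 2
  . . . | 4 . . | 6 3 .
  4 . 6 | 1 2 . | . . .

Step 1. [r9c2∈{8}] r9c2 has the single candidate 8 ⇒ r9c2=8.
Step 2. [r4c6∈{9}] only 9 remains possible at r4c6. So r4c6=9.
Step 3. [r8c5∈{7,9}] in col 5, 9 fits only at r8c5 ⇒ r8c5=9.
Step 4. [r9c8∈{7}] only 7 remains possible at r9c8, so r9c8=7.
Step 5. [r2c5∈{4}] only 4 remains possible at r2c5 ⇒ r2c5=4.
Step 6. [r8c3∈{1,7}] in row 8, 7 fits only at r8c3. So r8c3=7.
Step 7. [r7c8∈{1,8}] r7c8 is the only open cell in col 8 admitting 8, so r7c8=8.
Step 8. [r6c1∈{8}] r6c1 is down to just 8. So r6c1=8.
Step 9. [r5c5∈{7}] nothing but 7 survives at r5c5 ⇒ r5c5=7.
Step 10. [r4c2∈{6}] only 6 remains possible at r4c2, so r4c2=6.
Step 11. [r6c7∈{9}] nothing but 9 survives at r6c7 ⇒ r6c7=9.
Step 12. [r6c6∈{3,4}] across row 6, 4 lands solely at r6c6. So r6c6=4.
Step 13. [r1c3∈{9}] nothing but 9 survives at r1c3, so r1c3=9.
Step 14. [r7c1∈{9}] r7c1's peers cover all but 9 ⇒ r7c1=9.
Step 15. [r3c2∈{4}] r3c2 is down to just 4 ⇒ r3c2=4.
Step 16. [r4c8∈{2}] r4c8's peers cover all but 2. So r4c8=2.
Step 17. [r7c3∈{1}] only 1 remains possible at r7c3, so r7c3=1.
Step 18. [r2c3∈{8}] nothing but 8 survives at r2c3. So r2c3=8.
Step 19. [r6c8∈{1}] r6c8 has the single candidate 1 ⇒ r6c8=1.
Step 20. [r8c6∈{8}] nothing but 8 survives at r8c6 ⇒ r8c6=8.
Step 21. [r9c6∈{3}] r9c6 has the single candidate 3. So r9c6=3.
Step 22. [r9c9∈{9}] nothing but 9 survives at r9c9, so r9c9=9.
Step 23. [r2c1∈{3}] r2c1 is down to just 3, so r2c1=3.
Step 24. [r3c1∈{6}] r3c1's peers cover all but 6, so r3c1=6.
Step 25. [r8c9∈{1}] only 1 remains possible at r8c9. So r8c9=1.
Step 26. [r7c6∈{6}] r7c6 has the single candidate 6 ⇒ r7c6=6.
Step 27. [r6c5∈{3}] r6c5 has the single candidate 3. So r6c5=3.
Step 28. [r4c7∈{7}] r4c7 has the single candidate 7, so r4c7=7.
Step 29. [r8c1∈{5}] nothing but 5 survives at r8c1. So r8c1=5.
Step 30. [r4c4∈{5}] r4c4's peers cover all but 5. So r4c4=5.
Step 31. [r8c2∈{2}] only 2 remains possible at r8c2, so r8c2=2.
Step 32. [r7c4∈{7}] only 7 remains possible at r7c4 ⇒ r7c4=7.
Step 33. [r3c5∈{1}] r3c5's peers cover all but 1 ⇒ r3c5=1.
Step 34. [r9c7∈{5}] only 5 remains possible at r9c7 ⇒ r9c7=5.
Step 35. [r1c8∈{4}] r1c8 has the single candidate 4. So r1c8=4.

Answer: 7 1 9 3 6 5 2 4 8 / 3 5 8 9 4 2 1 6 7 / 6 4 2 8 1 7 3 9 5 / 1 6 4 5 8 9 7 2 3 / 2 9 3 6 7 1 8 5 4 / 8 7 5 2 3 4 9 1 6 / 9 3 1 7 5 6 4 8 2 / 5 2 7 4 9 8 6 3 1 / 4 8 6 1 2 3 5 7 9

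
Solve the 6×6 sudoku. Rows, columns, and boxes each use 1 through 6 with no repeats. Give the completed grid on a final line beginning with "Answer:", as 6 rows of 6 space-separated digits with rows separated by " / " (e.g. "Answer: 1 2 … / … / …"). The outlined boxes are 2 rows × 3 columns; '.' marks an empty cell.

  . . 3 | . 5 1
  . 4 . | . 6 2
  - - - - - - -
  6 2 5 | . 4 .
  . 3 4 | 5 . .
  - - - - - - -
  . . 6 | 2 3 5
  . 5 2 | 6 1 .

Step 1. [r5c1∈{1,4}] row 5 places 4 nowhere but r5c1, so r5c1=4.
Step 2. [r4c1∈{1}] r4c1's peers cover all but 1 ⇒ r4c1=1.
Step 3. [r3c4∈{1,3}] in row 3, 1 fits only at r3c4. So r3c4=1.
Step 4. [r3c6∈{3}] r3c6's peers cover all but 3 ⇒ r3c6=3.
Step 5. [r4c5∈{2}] r4c5 has the single candidate 2. So r4c5=2.
Step 6. [r4c6∈{6}] r4c6 is down to just 6, so r4c6=6.
Step 7. [r1c4∈{4}] r1c4 has the single candidate 4 ⇒ r1c4=4.
Step 8. [r5c2∈{1}] only 1 remains possible at r5c2 ⇒ r5c2=1.
Step 9. [r2c1∈{5}] r2c1 is down to just 5. So r2c1=5.
Step 10. [r1c2∈{6}] only 6 remains possible at r1c2, so r1c2=6.
Step 11. [r1c1∈{2}] only 2 remains possible at r1c1, so r1c1=2.
Step 12. [r2c4∈{3}] r2c4 is down to just 3 ⇒ r2c4=3.
Step 13. [r6c1∈{3}] only 3 remains possible at r6c1, so r6c1=3.
Step 14. [r6c6∈{4}] only 4 remains possible at r6c6, so r6c6=4.
Step 15. [r2c3∈{1}] r2c3 is down to just 1. So r2c3=1.

Answer: 2 6 3 4 5 1 / 5 4 1 3 6 2 / 6 2 5 1 4 3 / 1 3 4 5 2 6 / 4 1 6 2 3 5 / 3 5 2 6 1 4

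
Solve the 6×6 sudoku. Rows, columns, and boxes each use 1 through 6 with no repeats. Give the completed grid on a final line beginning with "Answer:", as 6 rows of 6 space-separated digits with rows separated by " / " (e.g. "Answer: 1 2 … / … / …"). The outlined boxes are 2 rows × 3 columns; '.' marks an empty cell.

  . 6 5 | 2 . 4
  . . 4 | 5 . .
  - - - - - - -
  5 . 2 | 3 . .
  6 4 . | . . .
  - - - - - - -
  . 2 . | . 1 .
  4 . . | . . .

Step 1. [r2c6∈{1,3,6}] box 2 places 1 nowhere but r2c6 ⇒ r2c6=1.
Step 2. [r5c1∈{3}] r5c1 has the single candidate 3, so r5c1=3.
Step 3. [r6c4∈{6}] r6c4's peers cover all but 6, so r6c4=6.
Step 4. [r6c6∈{2,3,5}] in col 6, 3 fits only at r6c6. So r6c6=3.
Step 5. [r3c2∈{1}] r3c2's peers cover all but 1 ⇒ r3c2=1.
Step 6. [r5c6∈{5}] only 5 remains possible at r5c6, so r5c6=5.
Step 7. [r2c5∈{3,6}] r2c5 is the only open cell in row 2 admitting 6. So r2c5=6.
Step 8. [r6c5∈{2}] r6c5's peers cover all but 2. So r6c5=2.
Step 9. [r4c4∈{1}] only 1 remains possible at r4c4 ⇒ r4c4=1.
Step 10. [r6c2∈{5}] r6c2 has the single candidate 5, so r6c2=5.
Step 11. [r4c5∈{5}] r4c5 has the single candidate 5 ⇒ r4c5=5.
Step 12. [r5c3∈{6}] r5c3's peers cover all but 6, so r5c3=6.
Step 13. [r2c2∈{3}] nothing but 3 survives at r2c2, so r2c2=3.
Step 14. [r6c3∈{1}] r6c3's peers cover all but 1 ⇒ r6c3=1.
Step 15. [r1c5∈{3}] r1c5 has the single candidate 3, so r1c5=3.
Step 16. [r1c1∈{1}] r1c1 has the single candidate 1 ⇒ r1c1=1.
Step 17. [r5c4∈{4}] r5c4's peers cover all but 4. So r5c4=4.
Step 18. [r3c6∈{6}] r3c6's peers cover all but 6, so r3c6=6.
Step 19. [r2c1∈{2}] only 2 remains possible at r2c1 ⇒ r2c1=2.
Step 20. [r3c5∈{4}] only 4 remains possible at r3c5. So r3c5=4.
Step 21. [r4c6∈{2}] only 2 remains possible at r4c6 ⇒ r4c6=2.
Step 22. [r4c3∈{3}] nothing but 3 survives at r4c3 ⇒ r4c3=3.

Answer: 1 6 5 2 3 4 / 2 3 4 5 6 1 / 5 1 2 3 4 6 / 6 4 3 1 5 2 / 3 2 6 4 1 5 / 4 5 1 6 2 3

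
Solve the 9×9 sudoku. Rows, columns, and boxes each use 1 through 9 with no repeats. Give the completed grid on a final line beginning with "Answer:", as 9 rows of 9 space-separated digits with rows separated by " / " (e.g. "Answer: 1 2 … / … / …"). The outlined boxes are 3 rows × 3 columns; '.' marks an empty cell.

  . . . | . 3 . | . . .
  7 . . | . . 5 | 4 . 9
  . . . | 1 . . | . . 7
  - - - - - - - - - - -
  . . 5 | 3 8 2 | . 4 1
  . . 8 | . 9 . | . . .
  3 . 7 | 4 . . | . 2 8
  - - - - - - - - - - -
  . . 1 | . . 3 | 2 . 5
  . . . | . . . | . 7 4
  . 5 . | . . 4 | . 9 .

Step 1. [r7c2∈{4,6,7,8,9}] across col 2, 7 lands solely at r7c2, so r7c2=7.
Step 2. [r7c5∈{6}] nothing but 6 survives at r7c5, so r7c5=6.
Step 3. [r7c8∈{8}] r7c8 has the single candidate 8 ⇒ r7c8=8.
Step 4. [r2c5∈{2}] nothing but 2 survives at r2c5 ⇒ r2c5=2.
Step 5. [r7c1∈{4,9}] row 7 places 4 nowhere but r7c1. So r7c1=4.
Step 6. [r5c2∈{1,2,4,6}] 4 has one home in row 5: r5c2. So r5c2=4.
Step 7. [r5c1∈{1,2,6}] 2 has one home in row 5: r5c1, so r5c1=2.
Step 8. [r1c1∈{1,5,6,8,9}] in col 1, 1 fits only at r1c1, so r1c1=1.
Step 9. [r3c1∈{5,6,8,9}] across col 1, 5 lands solely at r3c1. So r3c1=5.
Step 10. [r5c6∈{1,6,7}] 1 has one home in row 5: r5c6, so r5c6=1.
Step 11. [r5c4∈{5,6,7}] in box 5, 7 fits only at r5c4. So r5c4=7.
Step 12. [r6c6∈{6}] r6c6 is down to just 6. So r6c6=6.
Step 13. [r8c4∈{2,5,8,9}] col 4 places 5 nowhere but r8c4 ⇒ r8c4=5.
Step 14. [r1c3∈{2,4,6,9}] in row 1, 4 fits only at r1c3. So r1c3=4.
Step 15. [r7c4∈{9}] r7c4 is down to just 9. So r7c4=9.
Step 16. [r8c6∈{8}] r8c6's peers cover all but 8 ⇒ r8c6=8.
Step 17. [r3c6∈{9}] nothing but 9 survives at r3c6, so r3c6=9.
Step 18. [r1c2∈{2,6,8,9}] in row 1, 9 fits only at r1c2. So r1c2=9.
Step 19. [r4c2∈{6}] r4c2 has the single candidate 6 ⇒ r4c2=6.
Step 20. [r8c3∈{2,3,6,9}] in col 3, 9 fits only at r8c3 ⇒ r8c3=9.
Step 21. [r8c2∈{2,3}] row 8 places 2 nowhere but r8c2, so r8c2=2.
Step 22. [r8c7∈{1,3,6}] in row 8, 3 fits only at r8c7. So r8c7=3.
Step 23. [r9c9∈{6}] nothing but 6 survives at r9c9, so r9c9=6.
Step 24. [r2c8∈{1,3,6}] 1 has one home in row 2: r2c8. So r2c8=1.
Step 25. [r3c8∈{3,6}] in box 3, 3 fits only at r3c8, so r3c8=3.
Step 26. [r6c7∈{5,9}] 9 has one home in row 6: r6c7 ⇒ r6c7=9.
Step 27. [r2c2∈{3,8}] col 2 places 3 nowhere but r2c2 ⇒ r2c2=3.
Step 28. [r2c3∈{6}] r2c3's peers cover all but 6, so r2c3=6.
Step 29. [r3c7∈{6,8}] row 3 places 6 nowhere but r3c7. So r3c7=6.
Step 30. [r5c7∈{5}] nothing but 5 survives at r5c7, so r5c7=5.
Step 31. [r2c4∈{8}] nothing but 8 survives at r2c4, so r2c4=8.
Step 32. [r9c7∈{1}] r9c7 has the single candidate 1, so r9c7=1.
Step 33. [r1c7∈{8}] r1c7 has the single candidate 8. So r1c7=8.
Step 34. [r9c1∈{8}] nothing but 8 survives at r9c1, so r9c1=8.
Step 35. [r3c5∈{4}] r3c5 has the single candidate 4 ⇒ r3c5=4.
Step 36. [r6c5∈{5}] r6c5's peers cover all but 5 ⇒ r6c5=5.
Step 37. [r8c1∈{6}] r8c1 is down to just 6. So r8c1=6.
Step 38. [r9c5∈{7}] r9c5 is down to just 7, so r9c5=7.
Step 39. [r1c8∈{5}] r1c8 is down to just 5 ⇒ r1c8=5.
Step 40. [r4c1∈{9}] nothing but 9 survives at r4c1, so r4c1=9.
Step 41. [r3c2∈{8}] r3c2's peers cover all but 8, so r3c2=8.
Step 42. [r1c9∈{2}] r1c9 has the single candidate 2 ⇒ r1c9=2.
Step 43. [r8c5∈{1}] r8c5's peers cover all but 1 ⇒ r8c5=1.
Step 44. [r6c2∈{1}] r6c2's peers cover all but 1, so r6c2=1.
Step 45. [r5c9∈{3}] only 3 remains possible at r5c9 ⇒ r5c9=3.
Step 46. [r3c3∈{2}] nothing but 2 survives at r3c3. So r3c3=2.
Step 47. [r9c4∈{2}] r9c4 is down to just 2. So r9c4=2.
Step 48. [r1c6∈{7}] r1c6's peers cover all but 7. So r1c6=7.
Step 49. [r9c3∈{3}] r9c3 has the single candidate 3, so r9c3=3.
Step 50. [r4c7∈{7}] only 7 remains possible at r4c7, so r4c7=7.
Step 51. [r1c4∈{6}] r1c4 is down to just 6. So r1c4=6.
Step 52. [r5c8∈{6}] r5c8 has the single candidate 6 ⇒ r5c8=6.

Answer: 1 9 4 6 3 7 8 5 2 / 7 3 6 8 2 5 4 1 9 / 5 8 2 1 4 9 6 3 7 / 9 6 5 3 8 2 7 4 1 / 2 4 8 7 9 1 5 6 3 / 3 1 7 4 5 6 9 2 8 / 4 7 1 9 6 3 2 8 5 / 6 2 9 5 1 8 3 7 4 / 8 5 3 2 7 4 1 9 6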